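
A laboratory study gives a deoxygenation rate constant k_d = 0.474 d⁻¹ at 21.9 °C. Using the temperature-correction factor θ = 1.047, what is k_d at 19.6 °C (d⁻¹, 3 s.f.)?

k_d(T₂) = k_d(T₁) · θ^(T₂−T₁) = 0.474 × 1.047^(19.6−21.9)
= 0.474 × 1.047^-2.30 = 0.474 × 0.8998 = 0.4265 d⁻¹.

k_d ≈ 0.426 d⁻¹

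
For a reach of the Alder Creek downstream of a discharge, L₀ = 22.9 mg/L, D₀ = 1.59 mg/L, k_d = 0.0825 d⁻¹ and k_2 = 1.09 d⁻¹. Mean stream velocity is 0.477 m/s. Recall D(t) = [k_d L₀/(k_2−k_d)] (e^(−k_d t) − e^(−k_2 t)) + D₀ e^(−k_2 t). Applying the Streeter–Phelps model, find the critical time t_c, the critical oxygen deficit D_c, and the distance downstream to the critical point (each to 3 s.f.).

t_c ≈ 0.693 d; D_c ≈ 1.64 mg/L; x_c ≈ 28.5 km

With k_2/k_d = 13.21 and 1 − D₀(k_2−k_d)/(k_d L₀) = 0.1521,
t_c = ln(13.21 × 0.1521) / (1.09 − 0.0825) = ln(2.009) / 1.008 = 0.6978/1.008 = 0.6926 d.
L(t_c) = L₀ e^(−k_d t_c) = 22.9 × 0.9445 = 21.63 mg/L, and at the critical point k_2 D_c = k_d L, so D_c = (0.0825/1.09) × 21.63 = 1.637 mg/L.
x_c = v t_c = 0.477 m/s × 0.6926 d × 86400 s/d = 28540 m ≈ 28.5 km.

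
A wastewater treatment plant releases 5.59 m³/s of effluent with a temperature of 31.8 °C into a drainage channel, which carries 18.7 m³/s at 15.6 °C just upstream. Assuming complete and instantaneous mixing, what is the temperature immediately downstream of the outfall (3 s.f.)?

19.3 °C

Flow-weighted mixing: C = (Q_r C_r + Q_w C_w)/(Q_r + Q_w)
= (18.7×15.6 + 5.59×31.8)/(18.7 + 5.59) = 469.5/24.29 = 19.33 °C.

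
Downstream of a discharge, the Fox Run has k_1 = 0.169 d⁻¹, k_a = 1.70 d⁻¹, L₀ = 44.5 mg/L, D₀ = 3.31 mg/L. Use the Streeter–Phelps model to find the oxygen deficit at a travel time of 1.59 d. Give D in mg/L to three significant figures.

D ≈ 3.65 mg/L

k_1 L₀/(k_a−k_1) = 0.169×44.5/(1.70−0.169) = 7.521/1.531 = 4.912 mg/L.
e^(−k_1 t) = e^(−0.169×1.590) = 0.7644; e^(−k_a t) = e^(−1.70×1.590) = 0.06700.
D = 4.912 × (0.7644 − 0.06700) + 3.31 × 0.06700 = 3.426 + 0.2218 = 3.647 mg/L.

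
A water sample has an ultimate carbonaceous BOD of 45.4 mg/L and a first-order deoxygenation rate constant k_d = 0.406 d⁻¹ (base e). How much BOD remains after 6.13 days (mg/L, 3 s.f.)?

L_t = L₀ e^(−k_d t) = 45.4 × e^(−0.406×6.13) = 45.4 × 0.08301 = 3.769 mg/L.

L ≈ 3.77 mg/L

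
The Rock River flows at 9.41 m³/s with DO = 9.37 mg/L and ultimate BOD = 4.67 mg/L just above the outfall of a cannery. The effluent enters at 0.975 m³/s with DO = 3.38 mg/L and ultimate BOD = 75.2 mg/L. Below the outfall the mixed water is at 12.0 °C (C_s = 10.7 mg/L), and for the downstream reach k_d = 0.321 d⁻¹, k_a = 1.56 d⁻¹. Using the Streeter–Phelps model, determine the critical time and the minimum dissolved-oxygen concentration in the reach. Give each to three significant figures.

Mixed DO = (9.41×9.37 + 0.975×3.38)/(9.41+0.975) = 91.47/10.38 = 8.808 mg/L.
Mixed L₀ = (9.41×4.67 + 0.975×75.2)/(10.38) = 117.3/10.38 = 11.29 mg/L.
Initial deficit D₀ = C_s − DO₀ = 10.7 − 8.808 = 1.892 mg/L.
t_c = (1/1.239) ln[(1.56/0.321)(1 − 1.892×1.239/(0.321×11.29))] = 0.8071 × ln(1.716) = 0.4359 d.
D_c = (0.321/1.56) × 11.29 × e^(−0.321×0.4359) = 0.2058 × 11.29 × 0.8694 = 2.020 mg/L.
Minimum DO = 10.7 − 2.020 = 8.680 mg/L.

t_c ≈ 0.436 d; minimum DO ≈ 8.68 mg/L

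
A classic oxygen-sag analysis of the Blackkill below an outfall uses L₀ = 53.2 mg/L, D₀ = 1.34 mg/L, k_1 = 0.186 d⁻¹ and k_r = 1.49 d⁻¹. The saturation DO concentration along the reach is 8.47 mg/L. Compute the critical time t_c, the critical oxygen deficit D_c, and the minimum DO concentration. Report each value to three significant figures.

t_c ≈ 1.45 d; D_c ≈ 5.07 mg/L; min DO ≈ 3.40 mg/L

With k_r/k_1 = 8.011 and 1 − D₀(k_r−k_1)/(k_1 L₀) = 0.8234,
t_c = ln(8.011 × 0.8234) / (1.49 − 0.186) = ln(6.596) / 1.304 = 1.886/1.304 = 1.447 d.
L(t_c) = L₀ e^(−k_1 t_c) = 53.2 × 0.7641 = 40.65 mg/L, and at the critical point k_r D_c = k_1 L, so D_c = (0.186/1.49) × 40.65 = 5.074 mg/L.
Minimum DO = C_s − D_c = 8.47 − 5.074 = 3.396 mg/L.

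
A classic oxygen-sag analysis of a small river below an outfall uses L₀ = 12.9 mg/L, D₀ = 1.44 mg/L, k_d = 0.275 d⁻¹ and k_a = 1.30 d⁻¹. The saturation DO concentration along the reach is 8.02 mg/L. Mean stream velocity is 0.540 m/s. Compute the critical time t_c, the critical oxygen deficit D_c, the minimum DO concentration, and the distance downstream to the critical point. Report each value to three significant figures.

t_c ≈ 0.991 d; D_c ≈ 2.08 mg/L; min DO ≈ 5.94 mg/L; x_c ≈ 46.2 km

With k_a/k_d = 4.727 and 1 − D₀(k_a−k_d)/(k_d L₀) = 0.5839,
t_c = ln(4.727 × 0.5839) / (1.30 − 0.275) = ln(2.760) / 1.025 = 1.015/1.025 = 0.9906 d.
L(t_c) = L₀ e^(−k_d t_c) = 12.9 × 0.7615 = 9.824 mg/L, and at the critical point k_a D_c = k_d L, so D_c = (0.275/1.30) × 9.824 = 2.078 mg/L.
Minimum DO = C_s − D_c = 8.02 − 2.078 = 5.942 mg/L.
x_c = v t_c = 0.540 m/s × 0.9906 d × 86400 s/d = 46220 m ≈ 46.2 km.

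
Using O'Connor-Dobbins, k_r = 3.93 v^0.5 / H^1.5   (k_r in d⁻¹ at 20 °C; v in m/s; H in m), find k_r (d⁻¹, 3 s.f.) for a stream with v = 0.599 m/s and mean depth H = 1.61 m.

k_r = 3.93 × 0.599^0.5 / 1.61^1.5 = 3.93 × 0.7740 / 2.043 = 1.489 d⁻¹.

k_r ≈ 1.49 d⁻¹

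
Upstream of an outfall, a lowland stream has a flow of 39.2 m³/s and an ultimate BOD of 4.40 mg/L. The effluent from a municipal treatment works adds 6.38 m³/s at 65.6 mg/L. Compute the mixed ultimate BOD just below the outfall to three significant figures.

Flow-weighted mixing: C = (Q_r C_r + Q_w C_w)/(Q_r + Q_w)
= (39.2×4.40 + 6.38×65.6)/(39.2 + 6.38) = 591.0/45.58 = 12.97 mg/L.

13.0 mg/L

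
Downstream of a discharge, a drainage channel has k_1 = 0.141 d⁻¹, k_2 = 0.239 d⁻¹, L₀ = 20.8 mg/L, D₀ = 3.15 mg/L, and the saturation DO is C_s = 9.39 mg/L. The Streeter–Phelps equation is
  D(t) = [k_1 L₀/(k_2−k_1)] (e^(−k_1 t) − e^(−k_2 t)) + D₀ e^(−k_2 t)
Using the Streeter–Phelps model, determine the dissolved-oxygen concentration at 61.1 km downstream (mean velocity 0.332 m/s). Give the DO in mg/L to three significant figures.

DO ≈ 3.32 mg/L

Travel time t = x/v = 61.1 km / (0.332 m/s) = 61100 m / 0.332 m/s = 184000 s = 2.130 d.
k_1 L₀/(k_2−k_1) = 0.141×20.8/(0.239−0.141) = 2.933/0.09800 = 29.93 mg/L.
e^(−k_1 t) = e^(−0.141×2.130) = 0.7406; e^(−k_2 t) = e^(−0.239×2.130) = 0.6010.
D = 29.93 × (0.7406 − 0.6010) + 3.15 × 0.6010 = 4.175 + 1.893 = 6.069 mg/L.
DO = C_s − D = 9.39 − 6.069 = 3.321 mg/L.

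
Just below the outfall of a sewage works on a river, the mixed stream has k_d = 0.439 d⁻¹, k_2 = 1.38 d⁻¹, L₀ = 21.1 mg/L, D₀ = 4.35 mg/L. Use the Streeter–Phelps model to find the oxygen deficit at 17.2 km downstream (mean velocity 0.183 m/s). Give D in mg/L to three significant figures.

Travel time t = x/v = 17.2 km / (0.183 m/s) = 17200 m / 0.183 m/s = 93990 s = 1.088 d.
k_d L₀/(k_2−k_d) = 0.439×21.1/(1.38−0.439) = 9.263/0.9410 = 9.844 mg/L.
e^(−k_d t) = e^(−0.439×1.088) = 0.6203; e^(−k_2 t) = e^(−1.38×1.088) = 0.2229.
D = 9.844 × (0.6203 − 0.2229) + 4.35 × 0.2229 = 3.912 + 0.9694 = 4.882 mg/L.

D ≈ 4.88 mg/L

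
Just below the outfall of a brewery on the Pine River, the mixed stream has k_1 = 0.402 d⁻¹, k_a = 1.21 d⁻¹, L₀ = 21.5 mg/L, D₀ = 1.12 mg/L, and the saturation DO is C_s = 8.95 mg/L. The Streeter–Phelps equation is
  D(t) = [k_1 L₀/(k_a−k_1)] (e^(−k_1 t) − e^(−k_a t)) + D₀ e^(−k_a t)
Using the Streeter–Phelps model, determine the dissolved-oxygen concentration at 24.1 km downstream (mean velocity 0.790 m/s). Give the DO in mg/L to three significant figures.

DO ≈ 5.92 mg/L

Travel time t = x/v = 24.1 km / (0.790 m/s) = 24100 m / 0.790 m/s = 30510 s = 0.3531 d.
k_1 L₀/(k_a−k_1) = 0.402×21.5/(1.21−0.402) = 8.643/0.8080 = 10.70 mg/L.
e^(−k_1 t) = e^(−0.402×0.3531) = 0.8677; e^(−k_a t) = e^(−1.21×0.3531) = 0.6523.
D = 10.70 × (0.8677 − 0.6523) + 1.12 × 0.6523 = 2.304 + 0.7306 = 3.034 mg/L.
DO = C_s − D = 8.95 − 3.034 = 5.916 mg/L.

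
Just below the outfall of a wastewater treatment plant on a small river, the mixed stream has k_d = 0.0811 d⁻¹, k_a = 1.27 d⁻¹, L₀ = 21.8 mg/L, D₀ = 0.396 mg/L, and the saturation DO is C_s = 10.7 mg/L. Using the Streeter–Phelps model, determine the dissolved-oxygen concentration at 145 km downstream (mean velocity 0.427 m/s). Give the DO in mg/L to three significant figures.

DO ≈ 9.63 mg/L

Travel time t = x/v = 145 km / (0.427 m/s) = 145000 m / 0.427 m/s = 339600 s = 3.930 d.
k_d L₀/(k_a−k_d) = 0.0811×21.8/(1.27−0.0811) = 1.768/1.189 = 1.487 mg/L.
e^(−k_d t) = e^(−0.0811×3.930) = 0.7271; e^(−k_a t) = e^(−1.27×3.930) = 0.006796.
D = 1.487 × (0.7271 − 0.006796) + 0.396 × 0.006796 = 1.071 + 0.002691 = 1.074 mg/L.
DO = C_s − D = 10.7 − 1.074 = 9.626 mg/L.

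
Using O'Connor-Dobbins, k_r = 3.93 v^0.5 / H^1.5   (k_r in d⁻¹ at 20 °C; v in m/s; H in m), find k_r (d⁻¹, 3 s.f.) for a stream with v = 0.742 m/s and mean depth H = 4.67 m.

k_r = 3.93 × 0.742^0.5 / 4.67^1.5 = 3.93 × 0.8614 / 10.09 = 0.3354 d⁻¹.

k_r ≈ 0.335 d⁻¹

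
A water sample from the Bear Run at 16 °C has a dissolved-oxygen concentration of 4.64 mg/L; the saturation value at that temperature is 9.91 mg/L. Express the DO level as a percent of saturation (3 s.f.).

% saturation = C/C_s × 100 = 4.64/9.91 × 100 = 46.8 %.

46.8 % saturation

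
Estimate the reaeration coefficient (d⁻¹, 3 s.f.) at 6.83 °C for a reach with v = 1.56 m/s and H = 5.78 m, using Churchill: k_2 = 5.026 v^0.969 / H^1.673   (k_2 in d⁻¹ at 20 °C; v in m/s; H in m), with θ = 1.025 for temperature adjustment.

k_2(20) = 5.026 × 1.56^0.969 / 5.78^1.673 = 5.026 × 1.539 / 18.82 = 0.4108 d⁻¹.
k_2(6.83) = 0.4108 × 1.025^(6.83−20) = 0.4108 × 0.7224 = 0.2968 d⁻¹.

k_2 ≈ 0.297 d⁻¹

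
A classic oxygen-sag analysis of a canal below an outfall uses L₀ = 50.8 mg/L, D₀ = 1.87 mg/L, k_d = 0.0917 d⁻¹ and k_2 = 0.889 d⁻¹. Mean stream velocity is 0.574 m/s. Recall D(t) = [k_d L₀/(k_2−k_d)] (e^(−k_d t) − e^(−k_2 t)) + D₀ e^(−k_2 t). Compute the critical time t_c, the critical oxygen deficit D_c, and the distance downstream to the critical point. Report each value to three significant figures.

t_c ≈ 2.37 d; D_c ≈ 4.22 mg/L; x_c ≈ 117 km

At the critical point dD/dt = 0, so k_d L₀ e^(−k_d t) = k_2 D. Substituting D(t) from the Streeter–Phelps equation and solving for t gives
t_c = ln[(k_2/k_d)(1 − D₀(k_2−k_d)/(k_d L₀))] / (k_2−k_d).
Here k_2−k_d = 0.7973 d⁻¹ and 1 − D₀(k_2−k_d)/(k_d L₀) = 1 − 1.87×0.7973/(0.0917×50.8) = 0.6799, so
t_c = ln(9.695 × 0.6799) / 0.7973 = 1.886 / 0.7973 = 2.365 d.
D_c = (k_d/k_2) L₀ e^(−k_d t_c) = (0.0917/0.889) × 50.8 × e^(−0.0917×2.365) = 0.1031 × 50.8 × 0.8050 = 4.218 mg/L.
x_c = v t_c = 0.574 m/s × 2.365 d × 86400 s/d = 117300 m ≈ 117 km.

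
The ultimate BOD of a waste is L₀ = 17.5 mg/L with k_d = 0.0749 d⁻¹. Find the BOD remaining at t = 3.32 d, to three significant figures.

L_t = L₀ e^(−k_d t) = 17.5 × e^(−0.0749×3.32) = 17.5 × 0.7798 = 13.65 mg/L.

L ≈ 13.6 mg/L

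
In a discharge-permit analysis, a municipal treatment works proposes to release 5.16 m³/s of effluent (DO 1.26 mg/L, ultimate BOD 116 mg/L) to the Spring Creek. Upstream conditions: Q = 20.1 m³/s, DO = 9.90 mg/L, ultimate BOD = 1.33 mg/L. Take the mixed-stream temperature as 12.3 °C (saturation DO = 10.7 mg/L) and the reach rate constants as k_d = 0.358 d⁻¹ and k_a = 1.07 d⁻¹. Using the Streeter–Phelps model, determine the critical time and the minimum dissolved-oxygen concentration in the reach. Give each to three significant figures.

Mixed DO = (20.1×9.90 + 5.16×1.26)/(20.1+5.16) = 205.5/25.26 = 8.135 mg/L.
Mixed L₀ = (20.1×1.33 + 5.16×116)/(25.26) = 625.3/25.26 = 24.75 mg/L.
Initial deficit D₀ = C_s − DO₀ = 10.7 − 8.135 = 2.565 mg/L.
t_c = (1/0.7120) ln[(1.07/0.358)(1 − 2.565×0.7120/(0.358×24.75))] = 1.404 × ln(2.373) = 1.214 d.
D_c = (0.358/1.07) × 24.75 × e^(−0.358×1.214) = 0.3346 × 24.75 × 0.6476 = 5.364 mg/L.
Minimum DO = 10.7 − 5.364 = 5.336 mg/L.

t_c ≈ 1.21 d; minimum DO ≈ 5.34 mg/L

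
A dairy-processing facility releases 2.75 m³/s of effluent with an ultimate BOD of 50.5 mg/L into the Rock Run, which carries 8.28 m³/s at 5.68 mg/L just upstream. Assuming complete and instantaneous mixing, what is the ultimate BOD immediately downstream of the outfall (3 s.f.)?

16.9 mg/L

Flow-weighted mixing: C = (Q_r C_r + Q_w C_w)/(Q_r + Q_w)
= (8.28×5.68 + 2.75×50.5)/(8.28 + 2.75) = 185.9/11.03 = 16.85 mg/L.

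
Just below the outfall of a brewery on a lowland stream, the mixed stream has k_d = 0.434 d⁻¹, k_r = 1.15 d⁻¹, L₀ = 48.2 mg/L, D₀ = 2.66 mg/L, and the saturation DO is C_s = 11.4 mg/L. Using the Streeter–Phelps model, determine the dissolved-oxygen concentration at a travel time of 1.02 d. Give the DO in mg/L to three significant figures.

DO ≈ 0.852 mg/L

k_d L₀/(k_r−k_d) = 0.434×48.2/(1.15−0.434) = 20.92/0.7160 = 29.22 mg/L.
e^(−k_d t) = e^(−0.434×1.020) = 0.6423; e^(−k_r t) = e^(−1.15×1.020) = 0.3094.
D = 29.22 × (0.6423 − 0.3094) + 2.66 × 0.3094 = 9.725 + 0.8231 = 10.55 mg/L.
DO = C_s − D = 11.4 − 10.55 = 0.8515 mg/L.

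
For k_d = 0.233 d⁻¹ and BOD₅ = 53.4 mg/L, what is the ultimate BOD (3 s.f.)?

L₀ ≈ 77.6 mg/L

BOD₅ = L₀(1 − e^(−5k_d)) ⇒ L₀ = BOD₅ / (1 − e^(−5×0.233))
= 53.4 / (1 − 0.3119) = 53.4 / 0.6881 = 77.61 mg/L.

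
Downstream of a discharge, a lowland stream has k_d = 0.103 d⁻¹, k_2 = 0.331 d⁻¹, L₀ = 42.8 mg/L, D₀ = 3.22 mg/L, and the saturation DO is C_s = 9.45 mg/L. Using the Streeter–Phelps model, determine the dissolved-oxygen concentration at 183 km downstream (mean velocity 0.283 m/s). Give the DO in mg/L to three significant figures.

DO ≈ 1.86 mg/L

Travel time t = x/v = 183 km / (0.283 m/s) = 183000 m / 0.283 m/s = 646600 s = 7.484 d.
k_d L₀/(k_2−k_d) = 0.103×42.8/(0.331−0.103) = 4.408/0.2280 = 19.34 mg/L.
e^(−k_d t) = e^(−0.103×7.484) = 0.4626; e^(−k_2 t) = e^(−0.331×7.484) = 0.08397.
D = 19.34 × (0.4626 − 0.08397) + 3.22 × 0.08397 = 7.321 + 0.2704 = 7.591 mg/L.
DO = C_s − D = 9.45 − 7.591 = 1.859 mg/L.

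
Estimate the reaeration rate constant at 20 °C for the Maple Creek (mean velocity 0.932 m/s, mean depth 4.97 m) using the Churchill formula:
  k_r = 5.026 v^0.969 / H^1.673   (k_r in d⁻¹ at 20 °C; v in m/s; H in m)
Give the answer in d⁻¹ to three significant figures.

k_r ≈ 0.321 d⁻¹

k_r = 5.026 × 0.932^0.969 / 4.97^1.673 = 5.026 × 0.9340 / 14.62 = 0.3211 d⁻¹.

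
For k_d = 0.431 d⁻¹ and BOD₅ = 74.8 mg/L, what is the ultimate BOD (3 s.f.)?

L₀ ≈ 84.6 mg/L

BOD₅ = L₀(1 − e^(−5k_d)) ⇒ L₀ = BOD₅ / (1 − e^(−5×0.431))
= 74.8 / (1 − 0.1159) = 74.8 / 0.8841 = 84.61 mg/L.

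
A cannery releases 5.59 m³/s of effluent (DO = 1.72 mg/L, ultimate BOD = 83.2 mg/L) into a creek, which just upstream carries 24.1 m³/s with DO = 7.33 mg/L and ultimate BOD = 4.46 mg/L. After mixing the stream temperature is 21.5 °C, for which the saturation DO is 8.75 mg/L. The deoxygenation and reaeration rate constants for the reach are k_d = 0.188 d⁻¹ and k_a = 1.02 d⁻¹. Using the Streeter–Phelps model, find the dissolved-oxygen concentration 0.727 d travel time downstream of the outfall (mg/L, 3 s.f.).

DO ≈ 5.85 mg/L

Mixed DO = (24.1×7.33 + 5.59×1.72)/(24.1+5.59) = 186.3/29.69 = 6.274 mg/L.
Mixed L₀ = (24.1×4.46 + 5.59×83.2)/(29.69) = 572.6/29.69 = 19.29 mg/L.
Initial deficit D₀ = C_s − DO₀ = 8.75 − 6.274 = 2.476 mg/L.
D(0.727) = [0.188×19.29/(1.02−0.188)](e^(−0.188×0.727) − e^(−1.02×0.727)) + 2.476 e^(−1.02×0.727)
= 4.358 × (0.8723 − 0.4764) + 2.476 × 0.4764 = 2.905 mg/L.
DO = 8.75 − 2.905 = 5.845 mg/L.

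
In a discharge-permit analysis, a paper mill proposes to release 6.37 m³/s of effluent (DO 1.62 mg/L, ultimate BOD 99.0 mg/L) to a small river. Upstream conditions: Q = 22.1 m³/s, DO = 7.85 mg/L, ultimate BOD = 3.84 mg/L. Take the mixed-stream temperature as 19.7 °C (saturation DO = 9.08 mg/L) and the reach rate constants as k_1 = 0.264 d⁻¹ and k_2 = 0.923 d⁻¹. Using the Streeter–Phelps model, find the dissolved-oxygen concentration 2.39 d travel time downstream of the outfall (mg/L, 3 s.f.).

DO ≈ 4.54 mg/L

Mixed DO = (22.1×7.85 + 6.37×1.62)/(22.1+6.37) = 183.8/28.47 = 6.456 mg/L.
Mixed L₀ = (22.1×3.84 + 6.37×99.0)/(28.47) = 715.5/28.47 = 25.13 mg/L.
Initial deficit D₀ = C_s − DO₀ = 9.08 − 6.456 = 2.624 mg/L.
D(2.39) = [0.264×25.13/(0.923−0.264)](e^(−0.264×2.39) − e^(−0.923×2.39)) + 2.624 e^(−0.923×2.39)
= 10.07 × (0.5321 − 0.1101) + 2.624 × 0.1101 = 4.537 mg/L.
DO = 9.08 − 4.537 = 4.543 mg/L.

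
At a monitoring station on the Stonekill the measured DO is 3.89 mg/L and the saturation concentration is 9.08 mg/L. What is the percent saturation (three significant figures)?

42.8 % saturation

% saturation = C/C_s × 100 = 3.89/9.08 × 100 = 42.8 %.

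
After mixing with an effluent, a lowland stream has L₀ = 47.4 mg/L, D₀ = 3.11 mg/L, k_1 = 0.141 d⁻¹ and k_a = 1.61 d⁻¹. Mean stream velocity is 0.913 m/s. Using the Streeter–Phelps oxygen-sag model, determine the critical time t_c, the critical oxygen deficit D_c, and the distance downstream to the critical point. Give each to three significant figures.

At the critical point dD/dt = 0, so k_1 L₀ e^(−k_1 t) = k_a D. Substituting D(t) from the Streeter–Phelps equation and solving for t gives
t_c = ln[(k_a/k_1)(1 − D₀(k_a−k_1)/(k_1 L₀))] / (k_a−k_1).
Here k_a−k_1 = 1.469 d⁻¹ and 1 − D₀(k_a−k_1)/(k_1 L₀) = 1 − 3.11×1.469/(0.141×47.4) = 0.3164, so
t_c = ln(11.42 × 0.3164) / 1.469 = 1.285 / 1.469 = 0.8745 d.
D_c = (k_1/k_a) L₀ e^(−k_1 t_c) = (0.141/1.61) × 47.4 × e^(−0.141×0.8745) = 0.08758 × 47.4 × 0.8840 = 3.670 mg/L.
x_c = v t_c = 0.913 m/s × 0.8745 d × 86400 s/d = 68980 m ≈ 69.0 km.

t_c ≈ 0.874 d; D_c ≈ 3.67 mg/L; x_c ≈ 69.0 km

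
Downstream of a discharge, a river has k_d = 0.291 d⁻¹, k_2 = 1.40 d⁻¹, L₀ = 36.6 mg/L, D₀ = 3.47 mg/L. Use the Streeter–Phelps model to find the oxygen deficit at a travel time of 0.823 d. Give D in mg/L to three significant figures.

D ≈ 5.62 mg/L

k_d L₀/(k_2−k_d) = 0.291×36.6/(1.40−0.291) = 10.65/1.109 = 9.604 mg/L.
e^(−k_d t) = e^(−0.291×0.8230) = 0.7870; e^(−k_2 t) = e^(−1.40×0.8230) = 0.3159.
D = 9.604 × (0.7870 − 0.3159) + 3.47 × 0.3159 = 4.524 + 1.096 = 5.621 mg/L.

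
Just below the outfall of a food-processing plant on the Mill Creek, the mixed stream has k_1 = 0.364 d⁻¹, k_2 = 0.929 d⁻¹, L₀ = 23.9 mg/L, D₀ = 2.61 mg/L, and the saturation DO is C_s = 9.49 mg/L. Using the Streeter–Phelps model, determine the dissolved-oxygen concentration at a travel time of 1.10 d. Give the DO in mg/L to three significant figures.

DO ≈ 3.78 mg/L

k_1 L₀/(k_2−k_1) = 0.364×23.9/(0.929−0.364) = 8.700/0.5650 = 15.40 mg/L.
e^(−k_1 t) = e^(−0.364×1.100) = 0.6701; e^(−k_2 t) = e^(−0.929×1.100) = 0.3599.
D = 15.40 × (0.6701 − 0.3599) + 2.61 × 0.3599 = 4.775 + 0.9394 = 5.715 mg/L.
DO = C_s − D = 9.49 − 5.715 = 3.775 mg/L.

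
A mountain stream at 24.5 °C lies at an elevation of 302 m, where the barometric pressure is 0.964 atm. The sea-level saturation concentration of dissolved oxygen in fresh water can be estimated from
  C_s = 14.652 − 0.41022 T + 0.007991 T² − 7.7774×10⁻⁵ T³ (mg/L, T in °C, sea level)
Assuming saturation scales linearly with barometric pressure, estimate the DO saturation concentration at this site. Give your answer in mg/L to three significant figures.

C_s ≈ 7.96 mg/L

At sea level: C_s = 14.652 − 0.41022×24.5 + 0.007991×24.5² − 7.7774×10⁻⁵×24.5³ = 8.254 mg/L.
Pressure correction: C_s' = 8.254 × 0.964 = 7.957 mg/L.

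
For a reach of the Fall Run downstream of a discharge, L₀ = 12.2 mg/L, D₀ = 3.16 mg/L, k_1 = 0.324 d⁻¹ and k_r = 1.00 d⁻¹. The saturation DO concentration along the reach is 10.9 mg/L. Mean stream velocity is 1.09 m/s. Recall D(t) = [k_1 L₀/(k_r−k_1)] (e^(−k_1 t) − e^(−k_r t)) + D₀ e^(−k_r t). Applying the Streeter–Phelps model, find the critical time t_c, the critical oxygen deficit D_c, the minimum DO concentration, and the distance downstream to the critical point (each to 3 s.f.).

With k_r/k_1 = 3.086 and 1 − D₀(k_r−k_1)/(k_1 L₀) = 0.4596,
t_c = ln(3.086 × 0.4596) / (1.00 − 0.324) = ln(1.418) / 0.6760 = 0.3496/0.6760 = 0.5171 d.
D_c = (k_1/k_r) L₀ e^(−k_1 t_c) = (0.324/1.00) × 12.2 × e^(−0.324×0.5171) = 0.3240 × 12.2 × 0.8457 = 3.343 mg/L.
Minimum DO = C_s − D_c = 10.9 − 3.343 = 7.557 mg/L.
x_c = v t_c = 1.09 m/s × 0.5171 d × 86400 s/d = 48700 m ≈ 48.7 km.

t_c ≈ 0.517 d; D_c ≈ 3.34 mg/L; min DO ≈ 7.56 mg/L; x_c ≈ 48.7 km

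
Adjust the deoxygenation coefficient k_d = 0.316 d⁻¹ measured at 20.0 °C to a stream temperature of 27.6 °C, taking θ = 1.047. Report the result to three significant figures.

k_d(T₂) = k_d(T₁) · θ^(T₂−T₁) = 0.316 × 1.047^(27.6−20.0)
= 0.316 × 1.047^7.60 = 0.316 × 1.418 = 0.4480 d⁻¹.

k_d ≈ 0.448 d⁻¹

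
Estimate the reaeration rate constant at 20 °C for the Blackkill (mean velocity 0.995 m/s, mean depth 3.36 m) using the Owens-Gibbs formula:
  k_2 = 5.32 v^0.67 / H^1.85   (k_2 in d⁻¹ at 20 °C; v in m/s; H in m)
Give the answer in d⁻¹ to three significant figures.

k_2 = 5.32 × 0.995^0.67 / 3.36^1.85 = 5.32 × 0.9966 / 9.413 = 0.5633 d⁻¹.

k_2 ≈ 0.563 d⁻¹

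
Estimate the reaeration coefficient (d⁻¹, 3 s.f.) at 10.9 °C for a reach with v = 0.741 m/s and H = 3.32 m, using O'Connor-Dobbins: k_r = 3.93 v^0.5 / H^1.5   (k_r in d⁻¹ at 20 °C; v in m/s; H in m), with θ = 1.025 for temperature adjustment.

k_r(20) = 3.93 × 0.741^0.5 / 3.32^1.5 = 3.93 × 0.8608 / 6.049 = 0.5592 d⁻¹.
k_r(10.9) = 0.5592 × 1.025^(10.9−20) = 0.5592 × 0.7988 = 0.4467 d⁻¹.

k_r ≈ 0.447 d⁻¹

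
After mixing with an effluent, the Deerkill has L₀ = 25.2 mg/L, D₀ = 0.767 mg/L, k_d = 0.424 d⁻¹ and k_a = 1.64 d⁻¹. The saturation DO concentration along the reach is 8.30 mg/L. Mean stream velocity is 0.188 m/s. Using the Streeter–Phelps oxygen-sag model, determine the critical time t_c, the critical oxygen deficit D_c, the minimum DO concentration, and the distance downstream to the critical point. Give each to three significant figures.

With k_a/k_d = 3.868 and 1 − D₀(k_a−k_d)/(k_d L₀) = 0.9127,
t_c = ln(3.868 × 0.9127) / (1.64 − 0.424) = ln(3.530) / 1.216 = 1.261/1.216 = 1.037 d.
L(t_c) = L₀ e^(−k_d t_c) = 25.2 × 0.6441 = 16.23 mg/L, and at the critical point k_a D_c = k_d L, so D_c = (0.424/1.64) × 16.23 = 4.197 mg/L.
Minimum DO = C_s − D_c = 8.30 − 4.197 = 4.103 mg/L.
x_c = v t_c = 0.188 m/s × 1.037 d × 86400 s/d = 16850 m ≈ 16.8 km.

t_c ≈ 1.04 d; D_c ≈ 4.20 mg/L; min DO ≈ 4.10 mg/L; x_c ≈ 16.8 km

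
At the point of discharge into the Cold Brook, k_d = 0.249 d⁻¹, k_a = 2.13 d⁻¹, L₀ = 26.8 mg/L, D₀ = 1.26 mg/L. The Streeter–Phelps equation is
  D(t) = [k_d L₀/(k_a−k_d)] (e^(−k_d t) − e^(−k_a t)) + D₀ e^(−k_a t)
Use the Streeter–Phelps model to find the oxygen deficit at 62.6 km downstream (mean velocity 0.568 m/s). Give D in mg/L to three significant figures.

Travel time t = x/v = 62.6 km / (0.568 m/s) = 62600 m / 0.568 m/s = 110200 s = 1.276 d.
k_d L₀/(k_a−k_d) = 0.249×26.8/(2.13−0.249) = 6.673/1.881 = 3.548 mg/L.
e^(−k_d t) = e^(−0.249×1.276) = 0.7279; e^(−k_a t) = e^(−2.13×1.276) = 0.06607.
D = 3.548 × (0.7279 − 0.06607) + 1.26 × 0.06607 = 2.348 + 0.08325 = 2.431 mg/L.

D ≈ 2.43 mg/L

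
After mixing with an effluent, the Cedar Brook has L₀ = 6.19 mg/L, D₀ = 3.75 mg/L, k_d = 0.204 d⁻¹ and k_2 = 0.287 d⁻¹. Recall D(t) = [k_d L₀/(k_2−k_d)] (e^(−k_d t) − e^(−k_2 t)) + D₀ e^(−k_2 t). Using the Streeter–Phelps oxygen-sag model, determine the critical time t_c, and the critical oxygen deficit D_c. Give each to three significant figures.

t_c ≈ 0.703 d; D_c ≈ 3.81 mg/L

With k_2/k_d = 1.407 and 1 − D₀(k_2−k_d)/(k_d L₀) = 0.7535,
t_c = ln(1.407 × 0.7535) / (0.287 − 0.204) = ln(1.060) / 0.08300 = 0.05836/0.08300 = 0.7031 d.
D_c = (k_d/k_2) L₀ e^(−k_d t_c) = (0.204/0.287) × 6.19 × e^(−0.204×0.7031) = 0.7108 × 6.19 × 0.8664 = 3.812 mg/L.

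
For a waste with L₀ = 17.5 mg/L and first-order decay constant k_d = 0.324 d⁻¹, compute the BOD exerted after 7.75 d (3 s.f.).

y_t = L₀(1 − e^(−k_d t)) = 17.5 × (1 − e^(−0.324×7.75))
= 17.5 × (1 − 0.08119) = 17.5 × 0.9188 = 16.08 mg/L.

y ≈ 16.1 mg/L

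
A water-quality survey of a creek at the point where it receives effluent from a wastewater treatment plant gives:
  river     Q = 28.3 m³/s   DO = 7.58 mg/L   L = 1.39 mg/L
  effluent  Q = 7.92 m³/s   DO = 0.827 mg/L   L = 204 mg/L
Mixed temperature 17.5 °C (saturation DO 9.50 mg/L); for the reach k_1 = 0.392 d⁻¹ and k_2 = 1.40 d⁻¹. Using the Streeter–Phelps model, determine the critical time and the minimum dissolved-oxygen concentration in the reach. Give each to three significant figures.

t_c ≈ 1.05 d; minimum DO ≈ 1.03 mg/L

Mixed DO = (28.3×7.58 + 7.92×0.827)/(28.3+7.92) = 221.1/36.22 = 6.103 mg/L.
Mixed L₀ = (28.3×1.39 + 7.92×204)/(36.22) = 1655/36.22 = 45.69 mg/L.
Initial deficit D₀ = C_s − DO₀ = 9.50 − 6.103 = 3.397 mg/L.
t_c = (1/1.008) ln[(1.40/0.392)(1 − 3.397×1.008/(0.392×45.69))] = 0.9921 × ln(2.889) = 1.052 d.
D_c = (0.392/1.40) × 45.69 × e^(−0.392×1.052) = 0.2800 × 45.69 × 0.6620 = 8.469 mg/L.
Minimum DO = 9.50 − 8.469 = 1.031 mg/L.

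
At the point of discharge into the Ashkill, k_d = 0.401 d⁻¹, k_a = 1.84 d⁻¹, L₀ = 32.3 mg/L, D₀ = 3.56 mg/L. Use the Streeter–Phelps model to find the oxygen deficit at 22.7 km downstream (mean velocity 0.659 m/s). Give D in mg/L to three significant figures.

Travel time t = x/v = 22.7 km / (0.659 m/s) = 22700 m / 0.659 m/s = 34450 s = 0.3987 d.
k_d L₀/(k_a−k_d) = 0.401×32.3/(1.84−0.401) = 12.95/1.439 = 9.001 mg/L.
e^(−k_d t) = e^(−0.401×0.3987) = 0.8523; e^(−k_a t) = e^(−1.84×0.3987) = 0.4802.
D = 9.001 × (0.8523 − 0.4802) + 3.56 × 0.4802 = 3.349 + 1.709 = 5.058 mg/L.

D ≈ 5.06 mg/L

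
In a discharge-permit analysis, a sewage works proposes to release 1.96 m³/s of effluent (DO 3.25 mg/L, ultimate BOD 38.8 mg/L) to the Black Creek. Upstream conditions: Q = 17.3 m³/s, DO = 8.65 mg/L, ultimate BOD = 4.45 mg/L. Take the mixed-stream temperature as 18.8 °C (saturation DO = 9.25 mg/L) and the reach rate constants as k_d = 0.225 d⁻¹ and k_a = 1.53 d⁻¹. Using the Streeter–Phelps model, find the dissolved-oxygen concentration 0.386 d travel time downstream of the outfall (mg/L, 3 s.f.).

DO ≈ 8.12 mg/L

Mixed DO = (17.3×8.65 + 1.96×3.25)/(17.3+1.96) = 156.0/19.26 = 8.100 mg/L.
Mixed L₀ = (17.3×4.45 + 1.96×38.8)/(19.26) = 153.0/19.26 = 7.946 mg/L.
Initial deficit D₀ = C_s − DO₀ = 9.25 − 8.100 = 1.150 mg/L.
D(0.386) = [0.225×7.946/(1.53−0.225)](e^(−0.225×0.386) − e^(−1.53×0.386)) + 1.150 e^(−1.53×0.386)
= 1.370 × (0.9168 − 0.5540) + 1.150 × 0.5540 = 1.134 mg/L.
DO = 9.25 − 1.134 = 8.116 mg/L.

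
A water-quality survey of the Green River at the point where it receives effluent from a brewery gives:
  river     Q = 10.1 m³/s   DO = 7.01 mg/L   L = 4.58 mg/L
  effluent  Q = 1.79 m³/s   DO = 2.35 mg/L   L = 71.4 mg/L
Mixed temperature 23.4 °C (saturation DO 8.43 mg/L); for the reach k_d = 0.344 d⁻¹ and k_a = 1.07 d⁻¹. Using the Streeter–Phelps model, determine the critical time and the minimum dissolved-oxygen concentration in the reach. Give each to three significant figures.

Mixed DO = (10.1×7.01 + 1.79×2.35)/(10.1+1.79) = 75.01/11.89 = 6.308 mg/L.
Mixed L₀ = (10.1×4.58 + 1.79×71.4)/(11.89) = 174.1/11.89 = 14.64 mg/L.
Initial deficit D₀ = C_s − DO₀ = 8.43 − 6.308 = 2.122 mg/L.
t_c = (1/0.7260) ln[(1.07/0.344)(1 − 2.122×0.7260/(0.344×14.64))] = 1.377 × ln(2.159) = 1.060 d.
D_c = (0.344/1.07) × 14.64 × e^(−0.344×1.060) = 0.3215 × 14.64 × 0.6944 = 3.268 mg/L.
Minimum DO = 8.43 − 3.268 = 5.162 mg/L.

t_c ≈ 1.06 d; minimum DO ≈ 5.16 mg/L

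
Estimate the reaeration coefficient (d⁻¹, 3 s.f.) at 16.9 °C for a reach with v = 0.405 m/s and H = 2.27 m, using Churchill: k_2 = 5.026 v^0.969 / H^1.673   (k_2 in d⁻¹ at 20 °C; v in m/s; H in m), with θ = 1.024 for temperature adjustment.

k_2 ≈ 0.493 d⁻¹

k_2(20) = 5.026 × 0.405^0.969 / 2.27^1.673 = 5.026 × 0.4165 / 3.941 = 0.5311 d⁻¹.
k_2(16.9) = 0.5311 × 1.024^(16.9−20) = 0.5311 × 0.9291 = 0.4935 d⁻¹.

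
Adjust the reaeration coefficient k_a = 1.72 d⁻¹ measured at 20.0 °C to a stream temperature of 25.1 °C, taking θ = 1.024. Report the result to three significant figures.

k_a(T₂) = k_a(T₁) · θ^(T₂−T₁) = 1.72 × 1.024^(25.1−20.0)
= 1.72 × 1.024^5.10 = 1.72 × 1.129 = 1.941 d⁻¹.

k_a ≈ 1.94 d⁻¹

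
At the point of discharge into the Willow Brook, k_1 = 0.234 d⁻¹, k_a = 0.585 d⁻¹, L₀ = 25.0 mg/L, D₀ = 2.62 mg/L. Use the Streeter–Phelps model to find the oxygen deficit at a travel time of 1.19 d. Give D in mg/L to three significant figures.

k_1 L₀/(k_a−k_1) = 0.234×25.0/(0.585−0.234) = 5.850/0.3510 = 16.67 mg/L.
e^(−k_1 t) = e^(−0.234×1.190) = 0.7569; e^(−k_a t) = e^(−0.585×1.190) = 0.4985.
D = 16.67 × (0.7569 − 0.4985) + 2.62 × 0.4985 = 4.307 + 1.306 = 5.614 mg/L.

D ≈ 5.61 mg/L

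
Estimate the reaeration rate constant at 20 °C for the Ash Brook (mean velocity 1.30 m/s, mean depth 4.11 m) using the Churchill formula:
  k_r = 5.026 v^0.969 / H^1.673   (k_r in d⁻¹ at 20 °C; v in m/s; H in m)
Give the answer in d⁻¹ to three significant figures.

k_r ≈ 0.609 d⁻¹

k_r = 5.026 × 1.30^0.969 / 4.11^1.673 = 5.026 × 1.289 / 10.64 = 0.6091 d⁻¹.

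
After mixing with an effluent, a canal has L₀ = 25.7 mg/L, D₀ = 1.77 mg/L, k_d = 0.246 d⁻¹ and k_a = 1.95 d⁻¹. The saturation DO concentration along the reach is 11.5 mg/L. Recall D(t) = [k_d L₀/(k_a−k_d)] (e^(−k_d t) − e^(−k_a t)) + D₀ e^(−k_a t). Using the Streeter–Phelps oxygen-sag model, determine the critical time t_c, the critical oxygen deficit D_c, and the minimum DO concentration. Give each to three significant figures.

At the critical point dD/dt = 0, so k_d L₀ e^(−k_d t) = k_a D. Substituting D(t) from the Streeter–Phelps equation and solving for t gives
t_c = ln[(k_a/k_d)(1 − D₀(k_a−k_d)/(k_d L₀))] / (k_a−k_d).
Here k_a−k_d = 1.704 d⁻¹ and 1 − D₀(k_a−k_d)/(k_d L₀) = 1 − 1.77×1.704/(0.246×25.7) = 0.5229, so
t_c = ln(7.927 × 0.5229) / 1.704 = 1.422 / 1.704 = 0.8345 d.
D_c = (k_d/k_a) L₀ e^(−k_d t_c) = (0.246/1.95) × 25.7 × e^(−0.246×0.8345) = 0.1262 × 25.7 × 0.8144 = 2.640 mg/L.
Minimum DO = C_s − D_c = 11.5 − 2.640 = 8.860 mg/L.

t_c ≈ 0.834 d; D_c ≈ 2.64 mg/L; min DO ≈ 8.86 mg/L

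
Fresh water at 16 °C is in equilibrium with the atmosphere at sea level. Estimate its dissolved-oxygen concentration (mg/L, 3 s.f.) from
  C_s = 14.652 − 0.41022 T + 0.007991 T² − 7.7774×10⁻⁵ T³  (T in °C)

C_s = 14.652 − 0.41022×16 + 0.007991×16² − 7.7774×10⁻⁵×16³ = 9.816 mg/L.

C_s ≈ 9.82 mg/L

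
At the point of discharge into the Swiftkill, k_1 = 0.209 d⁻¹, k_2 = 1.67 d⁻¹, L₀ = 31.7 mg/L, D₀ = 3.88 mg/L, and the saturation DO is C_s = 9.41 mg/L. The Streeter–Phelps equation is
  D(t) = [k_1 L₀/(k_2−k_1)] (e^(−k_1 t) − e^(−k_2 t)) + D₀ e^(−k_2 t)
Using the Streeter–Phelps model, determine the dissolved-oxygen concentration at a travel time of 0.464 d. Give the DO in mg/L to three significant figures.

DO ≈ 5.60 mg/L

k_1 L₀/(k_2−k_1) = 0.209×31.7/(1.67−0.209) = 6.625/1.461 = 4.535 mg/L.
e^(−k_1 t) = e^(−0.209×0.4640) = 0.9076; e^(−k_2 t) = e^(−1.67×0.4640) = 0.4608.
D = 4.535 × (0.9076 − 0.4608) + 3.88 × 0.4608 = 2.026 + 1.788 = 3.814 mg/L.
DO = C_s − D = 9.41 − 3.814 = 5.596 mg/L.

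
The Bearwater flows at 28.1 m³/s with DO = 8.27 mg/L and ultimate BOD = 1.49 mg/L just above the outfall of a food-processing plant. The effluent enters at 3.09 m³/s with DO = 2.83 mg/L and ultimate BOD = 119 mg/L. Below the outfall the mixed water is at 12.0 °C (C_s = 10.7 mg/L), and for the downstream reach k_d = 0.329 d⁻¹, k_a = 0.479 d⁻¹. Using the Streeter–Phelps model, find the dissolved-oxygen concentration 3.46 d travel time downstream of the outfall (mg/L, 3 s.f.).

DO ≈ 6.40 mg/L

Mixed DO = (28.1×8.27 + 3.09×2.83)/(28.1+3.09) = 241.1/31.19 = 7.731 mg/L.
Mixed L₀ = (28.1×1.49 + 3.09×119)/(31.19) = 409.6/31.19 = 13.13 mg/L.
Initial deficit D₀ = C_s − DO₀ = 10.7 − 7.731 = 2.969 mg/L.
D(3.46) = [0.329×13.13/(0.479−0.329)](e^(−0.329×3.46) − e^(−0.479×3.46)) + 2.969 e^(−0.479×3.46)
= 28.80 × (0.3204 − 0.1906) + 2.969 × 0.1906 = 4.302 mg/L.
DO = 10.7 − 4.302 = 6.398 mg/L.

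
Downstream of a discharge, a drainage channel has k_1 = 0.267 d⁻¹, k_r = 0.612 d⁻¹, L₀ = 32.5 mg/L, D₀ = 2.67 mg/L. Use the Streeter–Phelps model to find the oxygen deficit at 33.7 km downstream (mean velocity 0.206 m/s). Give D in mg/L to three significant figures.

D ≈ 8.11 mg/L

Travel time t = x/v = 33.7 km / (0.206 m/s) = 33700 m / 0.206 m/s = 163600 s = 1.893 d.
k_1 L₀/(k_r−k_1) = 0.267×32.5/(0.612−0.267) = 8.678/0.3450 = 25.15 mg/L.
e^(−k_1 t) = e^(−0.267×1.893) = 0.6032; e^(−k_r t) = e^(−0.612×1.893) = 0.3139.
D = 25.15 × (0.6032 − 0.3139) + 2.67 × 0.3139 = 7.277 + 0.8380 = 8.115 mg/L.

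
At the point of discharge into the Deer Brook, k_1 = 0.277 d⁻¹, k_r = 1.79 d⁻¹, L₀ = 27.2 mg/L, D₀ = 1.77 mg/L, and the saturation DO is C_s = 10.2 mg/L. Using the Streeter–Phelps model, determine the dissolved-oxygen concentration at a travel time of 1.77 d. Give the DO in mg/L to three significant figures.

DO ≈ 7.29 mg/L

k_1 L₀/(k_r−k_1) = 0.277×27.2/(1.79−0.277) = 7.534/1.513 = 4.980 mg/L.
e^(−k_1 t) = e^(−0.277×1.770) = 0.6124; e^(−k_r t) = e^(−1.79×1.770) = 0.04208.
D = 4.980 × (0.6124 − 0.04208) + 1.77 × 0.04208 = 2.840 + 0.07447 = 2.915 mg/L.
DO = C_s − D = 10.2 − 2.915 = 7.285 mg/L.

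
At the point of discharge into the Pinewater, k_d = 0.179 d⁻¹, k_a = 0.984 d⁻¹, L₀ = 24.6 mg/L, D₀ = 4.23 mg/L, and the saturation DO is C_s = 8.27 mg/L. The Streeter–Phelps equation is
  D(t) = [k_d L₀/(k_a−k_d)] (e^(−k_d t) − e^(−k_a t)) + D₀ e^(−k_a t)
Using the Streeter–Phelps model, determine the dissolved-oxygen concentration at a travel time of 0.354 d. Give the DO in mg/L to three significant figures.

k_d L₀/(k_a−k_d) = 0.179×24.6/(0.984−0.179) = 4.403/0.8050 = 5.470 mg/L.
e^(−k_d t) = e^(−0.179×0.3540) = 0.9386; e^(−k_a t) = e^(−0.984×0.3540) = 0.7059.
D = 5.470 × (0.9386 − 0.7059) + 4.23 × 0.7059 = 1.273 + 2.986 = 4.259 mg/L.
DO = C_s − D = 8.27 − 4.259 = 4.011 mg/L.

DO ≈ 4.01 mg/L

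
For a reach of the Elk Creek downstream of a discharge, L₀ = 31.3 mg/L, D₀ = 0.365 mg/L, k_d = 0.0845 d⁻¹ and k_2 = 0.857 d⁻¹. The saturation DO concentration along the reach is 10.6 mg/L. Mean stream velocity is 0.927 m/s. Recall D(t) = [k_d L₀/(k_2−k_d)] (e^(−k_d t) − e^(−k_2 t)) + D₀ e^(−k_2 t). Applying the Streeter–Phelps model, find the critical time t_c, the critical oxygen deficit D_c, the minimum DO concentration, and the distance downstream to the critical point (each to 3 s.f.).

t_c ≈ 2.85 d; D_c ≈ 2.43 mg/L; min DO ≈ 8.17 mg/L; x_c ≈ 229 km

At the critical point dD/dt = 0, so k_d L₀ e^(−k_d t) = k_2 D. Substituting D(t) from the Streeter–Phelps equation and solving for t gives
t_c = ln[(k_2/k_d)(1 − D₀(k_2−k_d)/(k_d L₀))] / (k_2−k_d).
Here k_2−k_d = 0.7725 d⁻¹ and 1 − D₀(k_2−k_d)/(k_d L₀) = 1 − 0.365×0.7725/(0.0845×31.3) = 0.8934, so
t_c = ln(10.14 × 0.8934) / 0.7725 = 2.204 / 0.7725 = 2.853 d.
L(t_c) = L₀ e^(−k_d t_c) = 31.3 × 0.7858 = 24.59 mg/L, and at the critical point k_2 D_c = k_d L, so D_c = (0.0845/0.857) × 24.59 = 2.425 mg/L.
Minimum DO = C_s − D_c = 10.6 − 2.425 = 8.175 mg/L.
x_c = v t_c = 0.927 m/s × 2.853 d × 86400 s/d = 228500 m ≈ 229 km.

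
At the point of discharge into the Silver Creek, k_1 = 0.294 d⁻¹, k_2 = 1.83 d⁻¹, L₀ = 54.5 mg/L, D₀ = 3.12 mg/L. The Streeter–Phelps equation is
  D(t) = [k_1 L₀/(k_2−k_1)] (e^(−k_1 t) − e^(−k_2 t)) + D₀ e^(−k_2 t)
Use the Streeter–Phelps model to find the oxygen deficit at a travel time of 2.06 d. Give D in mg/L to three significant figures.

D ≈ 5.52 mg/L

k_1 L₀/(k_2−k_1) = 0.294×54.5/(1.83−0.294) = 16.02/1.536 = 10.43 mg/L.
e^(−k_1 t) = e^(−0.294×2.060) = 0.5457; e^(−k_2 t) = e^(−1.83×2.060) = 0.02306.
D = 10.43 × (0.5457 − 0.02306) + 3.12 × 0.02306 = 5.452 + 0.07194 = 5.524 mg/L.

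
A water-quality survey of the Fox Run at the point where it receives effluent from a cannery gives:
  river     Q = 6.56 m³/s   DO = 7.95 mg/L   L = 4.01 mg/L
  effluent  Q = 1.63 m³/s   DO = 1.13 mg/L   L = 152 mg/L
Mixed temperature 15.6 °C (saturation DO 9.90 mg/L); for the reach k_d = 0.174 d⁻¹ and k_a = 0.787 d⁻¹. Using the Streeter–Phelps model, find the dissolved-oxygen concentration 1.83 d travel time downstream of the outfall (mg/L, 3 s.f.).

Mixed DO = (6.56×7.95 + 1.63×1.13)/(6.56+1.63) = 53.99/8.190 = 6.593 mg/L.
Mixed L₀ = (6.56×4.01 + 1.63×152)/(8.190) = 274.1/8.190 = 33.46 mg/L.
Initial deficit D₀ = C_s − DO₀ = 9.90 − 6.593 = 3.307 mg/L.
D(1.83) = [0.174×33.46/(0.787−0.174)](e^(−0.174×1.83) − e^(−0.787×1.83)) + 3.307 e^(−0.787×1.83)
= 9.499 × (0.7273 − 0.2369) + 3.307 × 0.2369 = 5.442 mg/L.
DO = 9.90 − 5.442 = 4.458 mg/L.

DO ≈ 4.46 mg/L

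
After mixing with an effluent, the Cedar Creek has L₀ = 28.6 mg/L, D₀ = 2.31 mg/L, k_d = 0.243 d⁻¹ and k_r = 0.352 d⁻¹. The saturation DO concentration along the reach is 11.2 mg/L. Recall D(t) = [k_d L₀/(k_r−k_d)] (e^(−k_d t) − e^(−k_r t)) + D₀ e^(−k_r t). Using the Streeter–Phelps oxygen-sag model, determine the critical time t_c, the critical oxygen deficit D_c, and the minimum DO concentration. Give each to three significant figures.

t_c ≈ 3.06 d; D_c ≈ 9.38 mg/L; min DO ≈ 1.82 mg/L

t_c = [1/(k_r−k_d)] ln[(k_r/k_d)(1 − D₀(k_r−k_d)/(k_d L₀))]
= [1/(0.352−0.243)] ln[(0.352/0.243)(1 − 2.31×0.1090/(0.243×28.6))]
= (1/0.1090) ln[1.449 × 0.9638] = 9.174 × ln(1.396) = 9.174 × 0.3337 = 3.061 d.
L(t_c) = L₀ e^(−k_d t_c) = 28.6 × 0.4753 = 13.59 mg/L, and at the critical point k_r D_c = k_d L, so D_c = (0.243/0.352) × 13.59 = 9.384 mg/L.
Minimum DO = C_s − D_c = 11.2 − 9.384 = 1.816 mg/L.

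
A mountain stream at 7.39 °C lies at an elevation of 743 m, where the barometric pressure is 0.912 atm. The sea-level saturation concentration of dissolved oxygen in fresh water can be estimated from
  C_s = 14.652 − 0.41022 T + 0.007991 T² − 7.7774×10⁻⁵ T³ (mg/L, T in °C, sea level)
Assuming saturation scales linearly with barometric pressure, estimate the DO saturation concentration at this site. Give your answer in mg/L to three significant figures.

At sea level: C_s = 14.652 − 0.41022×7.39 + 0.007991×7.39² − 7.7774×10⁻⁵×7.39³ = 12.03 mg/L.
Pressure correction: C_s' = 12.03 × 0.912 = 10.97 mg/L.

C_s ≈ 11.0 mg/L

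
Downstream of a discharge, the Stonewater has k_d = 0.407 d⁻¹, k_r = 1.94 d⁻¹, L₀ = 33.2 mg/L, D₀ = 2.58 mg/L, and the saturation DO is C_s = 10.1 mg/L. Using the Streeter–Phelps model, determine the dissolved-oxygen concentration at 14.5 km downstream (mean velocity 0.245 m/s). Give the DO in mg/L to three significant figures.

DO ≈ 5.08 mg/L

Travel time t = x/v = 14.5 km / (0.245 m/s) = 14500 m / 0.245 m/s = 59180 s = 0.6850 d.
k_d L₀/(k_r−k_d) = 0.407×33.2/(1.94−0.407) = 13.51/1.533 = 8.814 mg/L.
e^(−k_d t) = e^(−0.407×0.6850) = 0.7567; e^(−k_r t) = e^(−1.94×0.6850) = 0.2648.
D = 8.814 × (0.7567 − 0.2648) + 2.58 × 0.2648 = 4.336 + 0.6831 = 5.019 mg/L.
DO = C_s − D = 10.1 − 5.019 = 5.081 mg/L.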